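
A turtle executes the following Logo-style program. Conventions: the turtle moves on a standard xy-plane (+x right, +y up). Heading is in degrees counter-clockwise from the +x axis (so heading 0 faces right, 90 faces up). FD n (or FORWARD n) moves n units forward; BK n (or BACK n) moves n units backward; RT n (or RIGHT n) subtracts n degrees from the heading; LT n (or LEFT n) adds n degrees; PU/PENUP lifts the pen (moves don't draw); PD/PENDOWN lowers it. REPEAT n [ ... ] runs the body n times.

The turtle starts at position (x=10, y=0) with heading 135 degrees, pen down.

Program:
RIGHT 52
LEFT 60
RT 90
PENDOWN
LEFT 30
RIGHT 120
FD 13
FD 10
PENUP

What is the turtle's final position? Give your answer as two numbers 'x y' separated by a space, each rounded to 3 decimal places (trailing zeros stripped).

Executing turtle program step by step:
Start: pos=(10,0), heading=135, pen down
RT 52: heading 135 -> 83
LT 60: heading 83 -> 143
RT 90: heading 143 -> 53
PD: pen down
LT 30: heading 53 -> 83
RT 120: heading 83 -> 323
FD 13: (10,0) -> (20.382,-7.824) [heading=323, draw]
FD 10: (20.382,-7.824) -> (28.369,-13.842) [heading=323, draw]
PU: pen up
Final: pos=(28.369,-13.842), heading=323, 2 segment(s) drawn

Answer: 28.369 -13.842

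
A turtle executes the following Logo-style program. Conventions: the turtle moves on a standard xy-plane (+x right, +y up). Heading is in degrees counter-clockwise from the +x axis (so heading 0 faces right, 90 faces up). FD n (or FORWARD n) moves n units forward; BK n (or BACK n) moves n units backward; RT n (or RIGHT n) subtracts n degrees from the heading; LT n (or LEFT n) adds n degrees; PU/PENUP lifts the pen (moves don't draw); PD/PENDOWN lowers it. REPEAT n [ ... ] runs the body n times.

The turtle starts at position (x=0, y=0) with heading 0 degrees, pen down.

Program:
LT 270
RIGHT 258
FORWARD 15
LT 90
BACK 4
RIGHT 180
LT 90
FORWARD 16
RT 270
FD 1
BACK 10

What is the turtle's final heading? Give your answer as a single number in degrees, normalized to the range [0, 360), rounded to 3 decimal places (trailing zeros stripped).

Answer: 102

Derivation:
Executing turtle program step by step:
Start: pos=(0,0), heading=0, pen down
LT 270: heading 0 -> 270
RT 258: heading 270 -> 12
FD 15: (0,0) -> (14.672,3.119) [heading=12, draw]
LT 90: heading 12 -> 102
BK 4: (14.672,3.119) -> (15.504,-0.794) [heading=102, draw]
RT 180: heading 102 -> 282
LT 90: heading 282 -> 12
FD 16: (15.504,-0.794) -> (31.154,2.533) [heading=12, draw]
RT 270: heading 12 -> 102
FD 1: (31.154,2.533) -> (30.946,3.511) [heading=102, draw]
BK 10: (30.946,3.511) -> (33.025,-6.271) [heading=102, draw]
Final: pos=(33.025,-6.271), heading=102, 5 segment(s) drawn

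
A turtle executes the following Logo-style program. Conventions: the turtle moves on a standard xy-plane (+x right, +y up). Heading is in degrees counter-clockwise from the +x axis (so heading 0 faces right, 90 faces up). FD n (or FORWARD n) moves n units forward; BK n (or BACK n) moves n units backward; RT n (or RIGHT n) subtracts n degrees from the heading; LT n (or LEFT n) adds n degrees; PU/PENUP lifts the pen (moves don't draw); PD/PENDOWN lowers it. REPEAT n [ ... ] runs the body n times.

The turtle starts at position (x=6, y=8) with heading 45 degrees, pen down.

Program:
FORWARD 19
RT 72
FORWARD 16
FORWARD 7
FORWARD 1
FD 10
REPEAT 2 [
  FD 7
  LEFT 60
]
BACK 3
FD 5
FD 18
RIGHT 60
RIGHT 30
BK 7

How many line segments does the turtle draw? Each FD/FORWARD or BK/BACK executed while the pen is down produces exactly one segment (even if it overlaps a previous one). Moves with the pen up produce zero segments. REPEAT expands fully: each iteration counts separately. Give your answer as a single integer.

Answer: 11

Derivation:
Executing turtle program step by step:
Start: pos=(6,8), heading=45, pen down
FD 19: (6,8) -> (19.435,21.435) [heading=45, draw]
RT 72: heading 45 -> 333
FD 16: (19.435,21.435) -> (33.691,14.171) [heading=333, draw]
FD 7: (33.691,14.171) -> (39.928,10.993) [heading=333, draw]
FD 1: (39.928,10.993) -> (40.819,10.539) [heading=333, draw]
FD 10: (40.819,10.539) -> (49.729,5.999) [heading=333, draw]
REPEAT 2 [
  -- iteration 1/2 --
  FD 7: (49.729,5.999) -> (55.966,2.821) [heading=333, draw]
  LT 60: heading 333 -> 33
  -- iteration 2/2 --
  FD 7: (55.966,2.821) -> (61.837,6.634) [heading=33, draw]
  LT 60: heading 33 -> 93
]
BK 3: (61.837,6.634) -> (61.994,3.638) [heading=93, draw]
FD 5: (61.994,3.638) -> (61.732,8.631) [heading=93, draw]
FD 18: (61.732,8.631) -> (60.79,26.606) [heading=93, draw]
RT 60: heading 93 -> 33
RT 30: heading 33 -> 3
BK 7: (60.79,26.606) -> (53.8,26.24) [heading=3, draw]
Final: pos=(53.8,26.24), heading=3, 11 segment(s) drawn
Segments drawn: 11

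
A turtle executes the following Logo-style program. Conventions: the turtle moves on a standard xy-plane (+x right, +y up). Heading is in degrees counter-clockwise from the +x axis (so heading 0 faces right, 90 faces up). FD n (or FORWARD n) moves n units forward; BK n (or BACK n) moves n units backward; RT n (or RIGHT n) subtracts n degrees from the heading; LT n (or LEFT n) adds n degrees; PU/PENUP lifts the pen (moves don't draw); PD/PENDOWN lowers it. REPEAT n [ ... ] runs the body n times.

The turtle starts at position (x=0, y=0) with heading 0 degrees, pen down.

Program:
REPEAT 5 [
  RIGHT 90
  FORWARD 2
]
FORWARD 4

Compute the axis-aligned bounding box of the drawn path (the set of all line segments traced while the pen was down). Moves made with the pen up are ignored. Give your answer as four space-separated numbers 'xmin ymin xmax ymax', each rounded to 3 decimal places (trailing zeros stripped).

Executing turtle program step by step:
Start: pos=(0,0), heading=0, pen down
REPEAT 5 [
  -- iteration 1/5 --
  RT 90: heading 0 -> 270
  FD 2: (0,0) -> (0,-2) [heading=270, draw]
  -- iteration 2/5 --
  RT 90: heading 270 -> 180
  FD 2: (0,-2) -> (-2,-2) [heading=180, draw]
  -- iteration 3/5 --
  RT 90: heading 180 -> 90
  FD 2: (-2,-2) -> (-2,0) [heading=90, draw]
  -- iteration 4/5 --
  RT 90: heading 90 -> 0
  FD 2: (-2,0) -> (0,0) [heading=0, draw]
  -- iteration 5/5 --
  RT 90: heading 0 -> 270
  FD 2: (0,0) -> (0,-2) [heading=270, draw]
]
FD 4: (0,-2) -> (0,-6) [heading=270, draw]
Final: pos=(0,-6), heading=270, 6 segment(s) drawn

Segment endpoints: x in {-2, -2, 0, 0, 0, 0}, y in {-6, -2, -2, 0, 0, 0}
xmin=-2, ymin=-6, xmax=0, ymax=0

Answer: -2 -6 0 0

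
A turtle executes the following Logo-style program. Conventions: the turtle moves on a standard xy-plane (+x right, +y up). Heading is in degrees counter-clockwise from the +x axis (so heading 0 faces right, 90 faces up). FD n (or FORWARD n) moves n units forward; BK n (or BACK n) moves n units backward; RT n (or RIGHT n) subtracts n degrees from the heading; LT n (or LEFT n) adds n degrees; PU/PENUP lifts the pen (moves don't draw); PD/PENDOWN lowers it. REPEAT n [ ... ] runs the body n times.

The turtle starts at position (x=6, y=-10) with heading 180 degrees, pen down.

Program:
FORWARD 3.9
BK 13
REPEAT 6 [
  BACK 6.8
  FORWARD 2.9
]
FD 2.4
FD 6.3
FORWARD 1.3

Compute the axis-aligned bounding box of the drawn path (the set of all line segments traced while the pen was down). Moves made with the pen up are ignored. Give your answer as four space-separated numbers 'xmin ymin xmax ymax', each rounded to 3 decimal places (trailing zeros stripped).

Answer: 2.1 -10 41.4 -10

Derivation:
Executing turtle program step by step:
Start: pos=(6,-10), heading=180, pen down
FD 3.9: (6,-10) -> (2.1,-10) [heading=180, draw]
BK 13: (2.1,-10) -> (15.1,-10) [heading=180, draw]
REPEAT 6 [
  -- iteration 1/6 --
  BK 6.8: (15.1,-10) -> (21.9,-10) [heading=180, draw]
  FD 2.9: (21.9,-10) -> (19,-10) [heading=180, draw]
  -- iteration 2/6 --
  BK 6.8: (19,-10) -> (25.8,-10) [heading=180, draw]
  FD 2.9: (25.8,-10) -> (22.9,-10) [heading=180, draw]
  -- iteration 3/6 --
  BK 6.8: (22.9,-10) -> (29.7,-10) [heading=180, draw]
  FD 2.9: (29.7,-10) -> (26.8,-10) [heading=180, draw]
  -- iteration 4/6 --
  BK 6.8: (26.8,-10) -> (33.6,-10) [heading=180, draw]
  FD 2.9: (33.6,-10) -> (30.7,-10) [heading=180, draw]
  -- iteration 5/6 --
  BK 6.8: (30.7,-10) -> (37.5,-10) [heading=180, draw]
  FD 2.9: (37.5,-10) -> (34.6,-10) [heading=180, draw]
  -- iteration 6/6 --
  BK 6.8: (34.6,-10) -> (41.4,-10) [heading=180, draw]
  FD 2.9: (41.4,-10) -> (38.5,-10) [heading=180, draw]
]
FD 2.4: (38.5,-10) -> (36.1,-10) [heading=180, draw]
FD 6.3: (36.1,-10) -> (29.8,-10) [heading=180, draw]
FD 1.3: (29.8,-10) -> (28.5,-10) [heading=180, draw]
Final: pos=(28.5,-10), heading=180, 17 segment(s) drawn

Segment endpoints: x in {2.1, 6, 15.1, 19, 21.9, 22.9, 25.8, 26.8, 28.5, 29.7, 29.8, 30.7, 33.6, 34.6, 36.1, 37.5, 38.5, 41.4}, y in {-10, -10}
xmin=2.1, ymin=-10, xmax=41.4, ymax=-10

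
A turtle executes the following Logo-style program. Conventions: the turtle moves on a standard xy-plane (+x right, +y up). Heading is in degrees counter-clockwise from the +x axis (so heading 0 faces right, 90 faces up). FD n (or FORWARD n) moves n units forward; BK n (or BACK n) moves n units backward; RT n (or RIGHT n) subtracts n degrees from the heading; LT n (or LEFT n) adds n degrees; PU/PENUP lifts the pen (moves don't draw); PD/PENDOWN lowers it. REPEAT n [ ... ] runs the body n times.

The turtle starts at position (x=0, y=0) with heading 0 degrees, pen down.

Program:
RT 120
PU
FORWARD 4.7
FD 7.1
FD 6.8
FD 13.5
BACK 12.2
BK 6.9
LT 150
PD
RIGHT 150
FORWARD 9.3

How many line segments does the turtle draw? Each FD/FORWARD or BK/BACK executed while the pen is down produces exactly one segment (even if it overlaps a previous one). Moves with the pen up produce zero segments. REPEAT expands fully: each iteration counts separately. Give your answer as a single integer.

Answer: 1

Derivation:
Executing turtle program step by step:
Start: pos=(0,0), heading=0, pen down
RT 120: heading 0 -> 240
PU: pen up
FD 4.7: (0,0) -> (-2.35,-4.07) [heading=240, move]
FD 7.1: (-2.35,-4.07) -> (-5.9,-10.219) [heading=240, move]
FD 6.8: (-5.9,-10.219) -> (-9.3,-16.108) [heading=240, move]
FD 13.5: (-9.3,-16.108) -> (-16.05,-27.799) [heading=240, move]
BK 12.2: (-16.05,-27.799) -> (-9.95,-17.234) [heading=240, move]
BK 6.9: (-9.95,-17.234) -> (-6.5,-11.258) [heading=240, move]
LT 150: heading 240 -> 30
PD: pen down
RT 150: heading 30 -> 240
FD 9.3: (-6.5,-11.258) -> (-11.15,-19.312) [heading=240, draw]
Final: pos=(-11.15,-19.312), heading=240, 1 segment(s) drawn
Segments drawn: 1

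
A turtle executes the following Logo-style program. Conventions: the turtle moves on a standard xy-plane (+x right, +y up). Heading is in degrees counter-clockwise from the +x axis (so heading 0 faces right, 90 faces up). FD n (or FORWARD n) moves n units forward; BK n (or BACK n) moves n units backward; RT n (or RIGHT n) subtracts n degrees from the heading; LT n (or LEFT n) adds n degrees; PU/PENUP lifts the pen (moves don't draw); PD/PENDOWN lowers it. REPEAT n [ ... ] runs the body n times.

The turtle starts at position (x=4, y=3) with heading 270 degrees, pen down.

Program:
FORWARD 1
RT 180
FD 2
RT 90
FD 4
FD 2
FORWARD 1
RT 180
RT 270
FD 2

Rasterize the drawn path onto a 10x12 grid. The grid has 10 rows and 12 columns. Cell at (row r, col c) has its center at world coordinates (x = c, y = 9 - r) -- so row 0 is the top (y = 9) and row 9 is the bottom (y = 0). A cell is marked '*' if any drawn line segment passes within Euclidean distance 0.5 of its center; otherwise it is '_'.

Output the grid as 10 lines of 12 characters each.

Answer: ____________
____________
____________
____________
____________
____********
____*______*
____*______*
____________
____________

Derivation:
Segment 0: (4,3) -> (4,2)
Segment 1: (4,2) -> (4,4)
Segment 2: (4,4) -> (8,4)
Segment 3: (8,4) -> (10,4)
Segment 4: (10,4) -> (11,4)
Segment 5: (11,4) -> (11,2)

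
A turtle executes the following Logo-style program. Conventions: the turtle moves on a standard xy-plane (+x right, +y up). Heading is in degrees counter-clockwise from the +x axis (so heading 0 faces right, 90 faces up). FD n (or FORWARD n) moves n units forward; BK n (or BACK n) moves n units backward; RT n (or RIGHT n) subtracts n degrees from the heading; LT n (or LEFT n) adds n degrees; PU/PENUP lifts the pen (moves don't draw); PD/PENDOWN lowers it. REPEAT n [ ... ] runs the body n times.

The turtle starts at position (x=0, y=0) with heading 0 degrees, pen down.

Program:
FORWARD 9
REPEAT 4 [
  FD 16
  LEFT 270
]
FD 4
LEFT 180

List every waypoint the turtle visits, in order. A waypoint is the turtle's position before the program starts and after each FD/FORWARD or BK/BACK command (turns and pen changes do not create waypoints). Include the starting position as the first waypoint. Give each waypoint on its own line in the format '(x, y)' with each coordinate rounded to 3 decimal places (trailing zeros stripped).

Answer: (0, 0)
(9, 0)
(25, 0)
(25, -16)
(9, -16)
(9, 0)
(13, 0)

Derivation:
Executing turtle program step by step:
Start: pos=(0,0), heading=0, pen down
FD 9: (0,0) -> (9,0) [heading=0, draw]
REPEAT 4 [
  -- iteration 1/4 --
  FD 16: (9,0) -> (25,0) [heading=0, draw]
  LT 270: heading 0 -> 270
  -- iteration 2/4 --
  FD 16: (25,0) -> (25,-16) [heading=270, draw]
  LT 270: heading 270 -> 180
  -- iteration 3/4 --
  FD 16: (25,-16) -> (9,-16) [heading=180, draw]
  LT 270: heading 180 -> 90
  -- iteration 4/4 --
  FD 16: (9,-16) -> (9,0) [heading=90, draw]
  LT 270: heading 90 -> 0
]
FD 4: (9,0) -> (13,0) [heading=0, draw]
LT 180: heading 0 -> 180
Final: pos=(13,0), heading=180, 6 segment(s) drawn
Waypoints (7 total):
(0, 0)
(9, 0)
(25, 0)
(25, -16)
(9, -16)
(9, 0)
(13, 0)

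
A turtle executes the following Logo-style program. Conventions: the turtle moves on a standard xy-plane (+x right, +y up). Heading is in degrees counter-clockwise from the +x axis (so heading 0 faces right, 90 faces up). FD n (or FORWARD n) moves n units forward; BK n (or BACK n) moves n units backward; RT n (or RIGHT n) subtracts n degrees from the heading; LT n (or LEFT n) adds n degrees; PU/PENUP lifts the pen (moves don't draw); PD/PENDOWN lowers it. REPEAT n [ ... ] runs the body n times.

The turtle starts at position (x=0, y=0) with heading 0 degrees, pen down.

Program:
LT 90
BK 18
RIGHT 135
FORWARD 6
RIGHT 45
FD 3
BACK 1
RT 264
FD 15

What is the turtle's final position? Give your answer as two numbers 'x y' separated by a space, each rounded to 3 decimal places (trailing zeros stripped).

Executing turtle program step by step:
Start: pos=(0,0), heading=0, pen down
LT 90: heading 0 -> 90
BK 18: (0,0) -> (0,-18) [heading=90, draw]
RT 135: heading 90 -> 315
FD 6: (0,-18) -> (4.243,-22.243) [heading=315, draw]
RT 45: heading 315 -> 270
FD 3: (4.243,-22.243) -> (4.243,-25.243) [heading=270, draw]
BK 1: (4.243,-25.243) -> (4.243,-24.243) [heading=270, draw]
RT 264: heading 270 -> 6
FD 15: (4.243,-24.243) -> (19.16,-22.675) [heading=6, draw]
Final: pos=(19.16,-22.675), heading=6, 5 segment(s) drawn

Answer: 19.16 -22.675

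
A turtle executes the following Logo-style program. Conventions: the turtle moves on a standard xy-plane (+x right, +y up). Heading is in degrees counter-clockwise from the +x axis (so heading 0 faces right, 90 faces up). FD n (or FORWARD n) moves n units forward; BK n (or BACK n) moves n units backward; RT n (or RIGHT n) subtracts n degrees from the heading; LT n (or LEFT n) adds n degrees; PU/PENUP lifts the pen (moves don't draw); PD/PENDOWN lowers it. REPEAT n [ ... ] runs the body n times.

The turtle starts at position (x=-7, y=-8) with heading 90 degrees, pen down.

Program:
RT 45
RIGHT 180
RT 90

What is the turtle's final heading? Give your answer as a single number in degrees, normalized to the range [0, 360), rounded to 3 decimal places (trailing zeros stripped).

Executing turtle program step by step:
Start: pos=(-7,-8), heading=90, pen down
RT 45: heading 90 -> 45
RT 180: heading 45 -> 225
RT 90: heading 225 -> 135
Final: pos=(-7,-8), heading=135, 0 segment(s) drawn

Answer: 135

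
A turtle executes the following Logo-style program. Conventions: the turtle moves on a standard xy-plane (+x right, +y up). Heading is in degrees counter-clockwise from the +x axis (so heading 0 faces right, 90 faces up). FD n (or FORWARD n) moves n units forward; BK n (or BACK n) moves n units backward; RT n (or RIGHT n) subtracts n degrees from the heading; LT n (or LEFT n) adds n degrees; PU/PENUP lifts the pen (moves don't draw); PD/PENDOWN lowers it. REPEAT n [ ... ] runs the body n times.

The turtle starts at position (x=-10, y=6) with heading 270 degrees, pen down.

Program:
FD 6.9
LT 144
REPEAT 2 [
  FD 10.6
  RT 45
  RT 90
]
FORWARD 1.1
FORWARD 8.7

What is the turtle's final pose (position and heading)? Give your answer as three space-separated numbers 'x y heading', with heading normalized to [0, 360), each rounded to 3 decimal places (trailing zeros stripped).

Answer: -10.04 2.966 144

Derivation:
Executing turtle program step by step:
Start: pos=(-10,6), heading=270, pen down
FD 6.9: (-10,6) -> (-10,-0.9) [heading=270, draw]
LT 144: heading 270 -> 54
REPEAT 2 [
  -- iteration 1/2 --
  FD 10.6: (-10,-0.9) -> (-3.769,7.676) [heading=54, draw]
  RT 45: heading 54 -> 9
  RT 90: heading 9 -> 279
  -- iteration 2/2 --
  FD 10.6: (-3.769,7.676) -> (-2.111,-2.794) [heading=279, draw]
  RT 45: heading 279 -> 234
  RT 90: heading 234 -> 144
]
FD 1.1: (-2.111,-2.794) -> (-3.001,-2.147) [heading=144, draw]
FD 8.7: (-3.001,-2.147) -> (-10.04,2.966) [heading=144, draw]
Final: pos=(-10.04,2.966), heading=144, 5 segment(s) drawn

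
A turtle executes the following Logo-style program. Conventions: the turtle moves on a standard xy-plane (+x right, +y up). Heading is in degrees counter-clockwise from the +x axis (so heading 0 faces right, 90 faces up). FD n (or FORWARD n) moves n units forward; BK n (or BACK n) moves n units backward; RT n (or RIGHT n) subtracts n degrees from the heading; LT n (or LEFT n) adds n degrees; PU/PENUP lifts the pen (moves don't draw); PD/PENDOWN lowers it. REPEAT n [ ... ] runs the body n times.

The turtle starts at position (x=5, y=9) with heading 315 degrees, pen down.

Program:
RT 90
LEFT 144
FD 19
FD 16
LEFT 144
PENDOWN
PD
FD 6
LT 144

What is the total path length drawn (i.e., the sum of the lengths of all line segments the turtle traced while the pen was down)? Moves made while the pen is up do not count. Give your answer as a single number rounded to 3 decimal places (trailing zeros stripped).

Answer: 41

Derivation:
Executing turtle program step by step:
Start: pos=(5,9), heading=315, pen down
RT 90: heading 315 -> 225
LT 144: heading 225 -> 9
FD 19: (5,9) -> (23.766,11.972) [heading=9, draw]
FD 16: (23.766,11.972) -> (39.569,14.475) [heading=9, draw]
LT 144: heading 9 -> 153
PD: pen down
PD: pen down
FD 6: (39.569,14.475) -> (34.223,17.199) [heading=153, draw]
LT 144: heading 153 -> 297
Final: pos=(34.223,17.199), heading=297, 3 segment(s) drawn

Segment lengths:
  seg 1: (5,9) -> (23.766,11.972), length = 19
  seg 2: (23.766,11.972) -> (39.569,14.475), length = 16
  seg 3: (39.569,14.475) -> (34.223,17.199), length = 6
Total = 41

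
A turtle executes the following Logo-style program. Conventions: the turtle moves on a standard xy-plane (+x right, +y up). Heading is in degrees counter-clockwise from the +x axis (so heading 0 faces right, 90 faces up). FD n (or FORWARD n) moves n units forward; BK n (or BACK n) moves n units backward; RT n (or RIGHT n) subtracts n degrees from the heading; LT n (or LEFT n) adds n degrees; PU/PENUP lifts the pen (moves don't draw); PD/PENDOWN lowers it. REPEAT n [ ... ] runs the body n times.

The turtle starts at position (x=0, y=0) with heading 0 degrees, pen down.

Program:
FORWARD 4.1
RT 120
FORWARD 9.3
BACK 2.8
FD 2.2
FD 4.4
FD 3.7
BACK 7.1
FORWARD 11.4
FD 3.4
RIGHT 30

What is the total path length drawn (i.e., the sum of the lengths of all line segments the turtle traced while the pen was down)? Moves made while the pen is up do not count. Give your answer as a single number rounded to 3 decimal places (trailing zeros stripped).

Answer: 48.4

Derivation:
Executing turtle program step by step:
Start: pos=(0,0), heading=0, pen down
FD 4.1: (0,0) -> (4.1,0) [heading=0, draw]
RT 120: heading 0 -> 240
FD 9.3: (4.1,0) -> (-0.55,-8.054) [heading=240, draw]
BK 2.8: (-0.55,-8.054) -> (0.85,-5.629) [heading=240, draw]
FD 2.2: (0.85,-5.629) -> (-0.25,-7.534) [heading=240, draw]
FD 4.4: (-0.25,-7.534) -> (-2.45,-11.345) [heading=240, draw]
FD 3.7: (-2.45,-11.345) -> (-4.3,-14.549) [heading=240, draw]
BK 7.1: (-4.3,-14.549) -> (-0.75,-8.4) [heading=240, draw]
FD 11.4: (-0.75,-8.4) -> (-6.45,-18.273) [heading=240, draw]
FD 3.4: (-6.45,-18.273) -> (-8.15,-21.218) [heading=240, draw]
RT 30: heading 240 -> 210
Final: pos=(-8.15,-21.218), heading=210, 9 segment(s) drawn

Segment lengths:
  seg 1: (0,0) -> (4.1,0), length = 4.1
  seg 2: (4.1,0) -> (-0.55,-8.054), length = 9.3
  seg 3: (-0.55,-8.054) -> (0.85,-5.629), length = 2.8
  seg 4: (0.85,-5.629) -> (-0.25,-7.534), length = 2.2
  seg 5: (-0.25,-7.534) -> (-2.45,-11.345), length = 4.4
  seg 6: (-2.45,-11.345) -> (-4.3,-14.549), length = 3.7
  seg 7: (-4.3,-14.549) -> (-0.75,-8.4), length = 7.1
  seg 8: (-0.75,-8.4) -> (-6.45,-18.273), length = 11.4
  seg 9: (-6.45,-18.273) -> (-8.15,-21.218), length = 3.4
Total = 48.4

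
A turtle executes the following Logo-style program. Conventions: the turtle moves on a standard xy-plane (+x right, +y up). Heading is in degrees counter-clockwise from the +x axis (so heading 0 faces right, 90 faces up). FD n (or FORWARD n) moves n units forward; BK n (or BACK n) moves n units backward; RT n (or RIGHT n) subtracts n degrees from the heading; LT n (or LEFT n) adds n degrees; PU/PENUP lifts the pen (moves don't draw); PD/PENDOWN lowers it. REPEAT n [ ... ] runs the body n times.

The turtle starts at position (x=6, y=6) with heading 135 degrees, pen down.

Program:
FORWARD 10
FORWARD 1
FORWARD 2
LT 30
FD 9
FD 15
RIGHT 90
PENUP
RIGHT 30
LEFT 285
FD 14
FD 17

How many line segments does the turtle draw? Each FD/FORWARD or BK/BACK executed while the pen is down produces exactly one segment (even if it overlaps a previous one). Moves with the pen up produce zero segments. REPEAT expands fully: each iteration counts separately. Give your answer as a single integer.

Executing turtle program step by step:
Start: pos=(6,6), heading=135, pen down
FD 10: (6,6) -> (-1.071,13.071) [heading=135, draw]
FD 1: (-1.071,13.071) -> (-1.778,13.778) [heading=135, draw]
FD 2: (-1.778,13.778) -> (-3.192,15.192) [heading=135, draw]
LT 30: heading 135 -> 165
FD 9: (-3.192,15.192) -> (-11.886,17.522) [heading=165, draw]
FD 15: (-11.886,17.522) -> (-26.375,21.404) [heading=165, draw]
RT 90: heading 165 -> 75
PU: pen up
RT 30: heading 75 -> 45
LT 285: heading 45 -> 330
FD 14: (-26.375,21.404) -> (-14.25,14.404) [heading=330, move]
FD 17: (-14.25,14.404) -> (0.472,5.904) [heading=330, move]
Final: pos=(0.472,5.904), heading=330, 5 segment(s) drawn
Segments drawn: 5

Answer: 5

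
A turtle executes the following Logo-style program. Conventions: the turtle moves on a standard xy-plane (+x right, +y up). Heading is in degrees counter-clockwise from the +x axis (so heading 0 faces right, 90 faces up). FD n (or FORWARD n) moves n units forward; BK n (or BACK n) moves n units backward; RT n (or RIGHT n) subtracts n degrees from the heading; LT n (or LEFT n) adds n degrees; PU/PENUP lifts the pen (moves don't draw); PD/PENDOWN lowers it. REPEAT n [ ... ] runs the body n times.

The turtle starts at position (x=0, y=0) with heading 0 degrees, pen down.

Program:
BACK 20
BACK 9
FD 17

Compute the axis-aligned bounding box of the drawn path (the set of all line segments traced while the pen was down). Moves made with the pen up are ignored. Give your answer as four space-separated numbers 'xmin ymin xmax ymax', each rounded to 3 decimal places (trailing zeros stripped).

Executing turtle program step by step:
Start: pos=(0,0), heading=0, pen down
BK 20: (0,0) -> (-20,0) [heading=0, draw]
BK 9: (-20,0) -> (-29,0) [heading=0, draw]
FD 17: (-29,0) -> (-12,0) [heading=0, draw]
Final: pos=(-12,0), heading=0, 3 segment(s) drawn

Segment endpoints: x in {-29, -20, -12, 0}, y in {0}
xmin=-29, ymin=0, xmax=0, ymax=0

Answer: -29 0 0 0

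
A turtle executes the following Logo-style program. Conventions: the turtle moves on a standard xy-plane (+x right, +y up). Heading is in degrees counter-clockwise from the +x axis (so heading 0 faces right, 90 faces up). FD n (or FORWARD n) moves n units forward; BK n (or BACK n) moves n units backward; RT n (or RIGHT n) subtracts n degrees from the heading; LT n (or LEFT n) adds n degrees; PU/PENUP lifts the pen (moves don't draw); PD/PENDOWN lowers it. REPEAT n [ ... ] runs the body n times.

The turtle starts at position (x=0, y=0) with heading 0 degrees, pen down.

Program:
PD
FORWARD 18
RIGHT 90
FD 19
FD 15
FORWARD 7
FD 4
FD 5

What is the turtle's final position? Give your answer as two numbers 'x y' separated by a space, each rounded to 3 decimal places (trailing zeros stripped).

Executing turtle program step by step:
Start: pos=(0,0), heading=0, pen down
PD: pen down
FD 18: (0,0) -> (18,0) [heading=0, draw]
RT 90: heading 0 -> 270
FD 19: (18,0) -> (18,-19) [heading=270, draw]
FD 15: (18,-19) -> (18,-34) [heading=270, draw]
FD 7: (18,-34) -> (18,-41) [heading=270, draw]
FD 4: (18,-41) -> (18,-45) [heading=270, draw]
FD 5: (18,-45) -> (18,-50) [heading=270, draw]
Final: pos=(18,-50), heading=270, 6 segment(s) drawn

Answer: 18 -50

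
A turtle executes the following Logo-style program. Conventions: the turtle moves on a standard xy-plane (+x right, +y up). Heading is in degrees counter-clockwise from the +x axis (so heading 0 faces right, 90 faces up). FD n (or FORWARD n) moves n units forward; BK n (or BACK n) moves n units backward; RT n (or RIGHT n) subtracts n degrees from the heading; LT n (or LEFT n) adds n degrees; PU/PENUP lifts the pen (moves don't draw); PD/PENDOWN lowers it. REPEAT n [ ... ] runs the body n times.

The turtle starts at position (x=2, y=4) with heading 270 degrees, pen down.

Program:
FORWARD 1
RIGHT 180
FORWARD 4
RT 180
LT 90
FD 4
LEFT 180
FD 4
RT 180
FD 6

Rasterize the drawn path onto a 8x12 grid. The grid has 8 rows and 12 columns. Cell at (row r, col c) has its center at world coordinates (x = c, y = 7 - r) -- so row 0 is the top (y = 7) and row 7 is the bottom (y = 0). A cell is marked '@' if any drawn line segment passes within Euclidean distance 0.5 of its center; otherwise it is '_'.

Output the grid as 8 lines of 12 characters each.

Answer: __@@@@@@@___
__@_________
__@_________
__@_________
__@_________
____________
____________
____________

Derivation:
Segment 0: (2,4) -> (2,3)
Segment 1: (2,3) -> (2,7)
Segment 2: (2,7) -> (6,7)
Segment 3: (6,7) -> (2,7)
Segment 4: (2,7) -> (8,7)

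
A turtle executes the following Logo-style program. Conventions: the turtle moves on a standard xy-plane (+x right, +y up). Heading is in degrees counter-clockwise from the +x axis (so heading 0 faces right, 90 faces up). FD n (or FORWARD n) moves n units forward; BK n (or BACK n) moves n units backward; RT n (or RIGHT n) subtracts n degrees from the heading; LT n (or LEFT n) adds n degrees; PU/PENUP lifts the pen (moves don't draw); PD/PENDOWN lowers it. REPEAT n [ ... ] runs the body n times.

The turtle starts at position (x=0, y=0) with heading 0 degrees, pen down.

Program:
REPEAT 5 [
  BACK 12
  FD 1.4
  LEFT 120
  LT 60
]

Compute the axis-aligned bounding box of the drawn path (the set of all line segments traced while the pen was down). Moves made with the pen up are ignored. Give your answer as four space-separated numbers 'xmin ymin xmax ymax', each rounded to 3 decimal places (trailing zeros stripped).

Answer: -12 0 1.4 0

Derivation:
Executing turtle program step by step:
Start: pos=(0,0), heading=0, pen down
REPEAT 5 [
  -- iteration 1/5 --
  BK 12: (0,0) -> (-12,0) [heading=0, draw]
  FD 1.4: (-12,0) -> (-10.6,0) [heading=0, draw]
  LT 120: heading 0 -> 120
  LT 60: heading 120 -> 180
  -- iteration 2/5 --
  BK 12: (-10.6,0) -> (1.4,0) [heading=180, draw]
  FD 1.4: (1.4,0) -> (0,0) [heading=180, draw]
  LT 120: heading 180 -> 300
  LT 60: heading 300 -> 0
  -- iteration 3/5 --
  BK 12: (0,0) -> (-12,0) [heading=0, draw]
  FD 1.4: (-12,0) -> (-10.6,0) [heading=0, draw]
  LT 120: heading 0 -> 120
  LT 60: heading 120 -> 180
  -- iteration 4/5 --
  BK 12: (-10.6,0) -> (1.4,0) [heading=180, draw]
  FD 1.4: (1.4,0) -> (0,0) [heading=180, draw]
  LT 120: heading 180 -> 300
  LT 60: heading 300 -> 0
  -- iteration 5/5 --
  BK 12: (0,0) -> (-12,0) [heading=0, draw]
  FD 1.4: (-12,0) -> (-10.6,0) [heading=0, draw]
  LT 120: heading 0 -> 120
  LT 60: heading 120 -> 180
]
Final: pos=(-10.6,0), heading=180, 10 segment(s) drawn

Segment endpoints: x in {-12, -10.6, 0, 0, 1.4}, y in {0, 0, 0, 0, 0, 0, 0, 0, 0}
xmin=-12, ymin=0, xmax=1.4, ymax=0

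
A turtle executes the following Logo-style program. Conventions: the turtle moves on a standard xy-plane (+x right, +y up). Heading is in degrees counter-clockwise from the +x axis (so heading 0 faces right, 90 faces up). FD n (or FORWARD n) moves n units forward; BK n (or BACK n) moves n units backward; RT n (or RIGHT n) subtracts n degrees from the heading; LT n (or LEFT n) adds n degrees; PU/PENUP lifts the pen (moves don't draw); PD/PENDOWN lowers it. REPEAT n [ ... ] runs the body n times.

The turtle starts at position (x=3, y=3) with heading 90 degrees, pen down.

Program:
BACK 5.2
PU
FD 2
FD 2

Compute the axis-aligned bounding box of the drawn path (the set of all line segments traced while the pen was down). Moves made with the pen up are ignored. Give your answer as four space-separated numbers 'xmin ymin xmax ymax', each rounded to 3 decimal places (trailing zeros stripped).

Executing turtle program step by step:
Start: pos=(3,3), heading=90, pen down
BK 5.2: (3,3) -> (3,-2.2) [heading=90, draw]
PU: pen up
FD 2: (3,-2.2) -> (3,-0.2) [heading=90, move]
FD 2: (3,-0.2) -> (3,1.8) [heading=90, move]
Final: pos=(3,1.8), heading=90, 1 segment(s) drawn

Segment endpoints: x in {3, 3}, y in {-2.2, 3}
xmin=3, ymin=-2.2, xmax=3, ymax=3

Answer: 3 -2.2 3 3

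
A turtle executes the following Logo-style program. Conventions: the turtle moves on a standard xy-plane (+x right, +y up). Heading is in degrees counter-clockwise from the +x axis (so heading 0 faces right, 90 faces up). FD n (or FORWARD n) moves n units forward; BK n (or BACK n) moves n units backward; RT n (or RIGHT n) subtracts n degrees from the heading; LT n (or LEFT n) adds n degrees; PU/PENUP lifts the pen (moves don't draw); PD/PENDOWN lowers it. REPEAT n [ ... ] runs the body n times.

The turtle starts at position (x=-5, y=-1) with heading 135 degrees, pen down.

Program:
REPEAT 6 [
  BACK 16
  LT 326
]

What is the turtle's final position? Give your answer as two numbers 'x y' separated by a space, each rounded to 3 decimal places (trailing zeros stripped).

Answer: -39.408 -42.006

Derivation:
Executing turtle program step by step:
Start: pos=(-5,-1), heading=135, pen down
REPEAT 6 [
  -- iteration 1/6 --
  BK 16: (-5,-1) -> (6.314,-12.314) [heading=135, draw]
  LT 326: heading 135 -> 101
  -- iteration 2/6 --
  BK 16: (6.314,-12.314) -> (9.367,-28.02) [heading=101, draw]
  LT 326: heading 101 -> 67
  -- iteration 3/6 --
  BK 16: (9.367,-28.02) -> (3.115,-42.748) [heading=67, draw]
  LT 326: heading 67 -> 33
  -- iteration 4/6 --
  BK 16: (3.115,-42.748) -> (-10.304,-51.462) [heading=33, draw]
  LT 326: heading 33 -> 359
  -- iteration 5/6 --
  BK 16: (-10.304,-51.462) -> (-26.301,-51.183) [heading=359, draw]
  LT 326: heading 359 -> 325
  -- iteration 6/6 --
  BK 16: (-26.301,-51.183) -> (-39.408,-42.006) [heading=325, draw]
  LT 326: heading 325 -> 291
]
Final: pos=(-39.408,-42.006), heading=291, 6 segment(s) drawn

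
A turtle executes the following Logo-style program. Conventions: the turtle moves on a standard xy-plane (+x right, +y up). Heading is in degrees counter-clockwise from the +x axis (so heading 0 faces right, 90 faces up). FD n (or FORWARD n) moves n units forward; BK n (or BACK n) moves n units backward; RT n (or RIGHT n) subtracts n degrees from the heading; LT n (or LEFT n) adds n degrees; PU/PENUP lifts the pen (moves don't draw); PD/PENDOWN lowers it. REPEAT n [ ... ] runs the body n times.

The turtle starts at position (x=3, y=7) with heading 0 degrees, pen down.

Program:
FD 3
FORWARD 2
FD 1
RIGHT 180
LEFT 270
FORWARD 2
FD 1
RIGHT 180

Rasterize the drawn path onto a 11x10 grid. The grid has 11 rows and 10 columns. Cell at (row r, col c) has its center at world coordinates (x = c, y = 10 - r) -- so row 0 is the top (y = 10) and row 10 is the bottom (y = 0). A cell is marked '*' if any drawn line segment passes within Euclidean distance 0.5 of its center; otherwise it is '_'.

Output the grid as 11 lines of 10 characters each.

Answer: _________*
_________*
_________*
___*******
__________
__________
__________
__________
__________
__________
__________

Derivation:
Segment 0: (3,7) -> (6,7)
Segment 1: (6,7) -> (8,7)
Segment 2: (8,7) -> (9,7)
Segment 3: (9,7) -> (9,9)
Segment 4: (9,9) -> (9,10)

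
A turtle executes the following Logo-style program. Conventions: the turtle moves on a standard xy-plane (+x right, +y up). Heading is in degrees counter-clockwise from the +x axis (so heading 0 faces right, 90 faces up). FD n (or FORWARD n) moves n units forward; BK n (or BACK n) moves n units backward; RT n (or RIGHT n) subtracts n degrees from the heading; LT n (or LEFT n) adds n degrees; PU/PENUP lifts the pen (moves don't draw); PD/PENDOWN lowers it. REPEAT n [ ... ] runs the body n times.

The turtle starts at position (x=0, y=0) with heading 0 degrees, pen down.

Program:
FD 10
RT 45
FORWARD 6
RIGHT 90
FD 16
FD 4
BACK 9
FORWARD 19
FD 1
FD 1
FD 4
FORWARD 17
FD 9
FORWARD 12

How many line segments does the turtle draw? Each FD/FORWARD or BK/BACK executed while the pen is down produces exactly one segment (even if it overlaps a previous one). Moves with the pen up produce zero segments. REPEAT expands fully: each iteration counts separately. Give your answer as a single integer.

Answer: 12

Derivation:
Executing turtle program step by step:
Start: pos=(0,0), heading=0, pen down
FD 10: (0,0) -> (10,0) [heading=0, draw]
RT 45: heading 0 -> 315
FD 6: (10,0) -> (14.243,-4.243) [heading=315, draw]
RT 90: heading 315 -> 225
FD 16: (14.243,-4.243) -> (2.929,-15.556) [heading=225, draw]
FD 4: (2.929,-15.556) -> (0.101,-18.385) [heading=225, draw]
BK 9: (0.101,-18.385) -> (6.464,-12.021) [heading=225, draw]
FD 19: (6.464,-12.021) -> (-6.971,-25.456) [heading=225, draw]
FD 1: (-6.971,-25.456) -> (-7.678,-26.163) [heading=225, draw]
FD 1: (-7.678,-26.163) -> (-8.385,-26.87) [heading=225, draw]
FD 4: (-8.385,-26.87) -> (-11.213,-29.698) [heading=225, draw]
FD 17: (-11.213,-29.698) -> (-23.234,-41.719) [heading=225, draw]
FD 9: (-23.234,-41.719) -> (-29.598,-48.083) [heading=225, draw]
FD 12: (-29.598,-48.083) -> (-38.083,-56.569) [heading=225, draw]
Final: pos=(-38.083,-56.569), heading=225, 12 segment(s) drawn
Segments drawn: 12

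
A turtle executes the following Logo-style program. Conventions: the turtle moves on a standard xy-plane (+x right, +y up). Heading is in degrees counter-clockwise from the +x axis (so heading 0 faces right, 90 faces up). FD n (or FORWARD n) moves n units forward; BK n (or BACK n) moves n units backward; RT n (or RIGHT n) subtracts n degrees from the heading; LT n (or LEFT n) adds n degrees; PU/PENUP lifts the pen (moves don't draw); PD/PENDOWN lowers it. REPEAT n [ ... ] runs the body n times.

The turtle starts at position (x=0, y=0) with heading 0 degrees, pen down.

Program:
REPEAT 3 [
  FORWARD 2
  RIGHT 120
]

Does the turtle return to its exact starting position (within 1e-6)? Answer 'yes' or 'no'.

Answer: yes

Derivation:
Executing turtle program step by step:
Start: pos=(0,0), heading=0, pen down
REPEAT 3 [
  -- iteration 1/3 --
  FD 2: (0,0) -> (2,0) [heading=0, draw]
  RT 120: heading 0 -> 240
  -- iteration 2/3 --
  FD 2: (2,0) -> (1,-1.732) [heading=240, draw]
  RT 120: heading 240 -> 120
  -- iteration 3/3 --
  FD 2: (1,-1.732) -> (0,0) [heading=120, draw]
  RT 120: heading 120 -> 0
]
Final: pos=(0,0), heading=0, 3 segment(s) drawn

Start position: (0, 0)
Final position: (0, 0)
Distance = 0; < 1e-6 -> CLOSED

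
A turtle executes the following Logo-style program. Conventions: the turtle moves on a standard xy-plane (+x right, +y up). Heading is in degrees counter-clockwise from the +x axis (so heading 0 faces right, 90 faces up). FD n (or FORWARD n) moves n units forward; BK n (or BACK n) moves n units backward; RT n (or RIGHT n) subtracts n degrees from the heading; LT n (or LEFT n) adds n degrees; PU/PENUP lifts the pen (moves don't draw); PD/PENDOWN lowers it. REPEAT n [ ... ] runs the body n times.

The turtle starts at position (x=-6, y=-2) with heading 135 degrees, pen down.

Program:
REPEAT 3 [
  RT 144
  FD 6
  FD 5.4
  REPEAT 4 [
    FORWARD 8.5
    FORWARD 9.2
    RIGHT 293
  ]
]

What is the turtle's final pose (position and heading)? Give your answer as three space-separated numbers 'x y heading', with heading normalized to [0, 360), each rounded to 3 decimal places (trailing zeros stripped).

Answer: -3.206 -1.637 147

Derivation:
Executing turtle program step by step:
Start: pos=(-6,-2), heading=135, pen down
REPEAT 3 [
  -- iteration 1/3 --
  RT 144: heading 135 -> 351
  FD 6: (-6,-2) -> (-0.074,-2.939) [heading=351, draw]
  FD 5.4: (-0.074,-2.939) -> (5.26,-3.783) [heading=351, draw]
  REPEAT 4 [
    -- iteration 1/4 --
    FD 8.5: (5.26,-3.783) -> (13.655,-5.113) [heading=351, draw]
    FD 9.2: (13.655,-5.113) -> (22.742,-6.552) [heading=351, draw]
    RT 293: heading 351 -> 58
    -- iteration 2/4 --
    FD 8.5: (22.742,-6.552) -> (27.246,0.656) [heading=58, draw]
    FD 9.2: (27.246,0.656) -> (32.121,8.458) [heading=58, draw]
    RT 293: heading 58 -> 125
    -- iteration 3/4 --
    FD 8.5: (32.121,8.458) -> (27.246,15.421) [heading=125, draw]
    FD 9.2: (27.246,15.421) -> (21.969,22.957) [heading=125, draw]
    RT 293: heading 125 -> 192
    -- iteration 4/4 --
    FD 8.5: (21.969,22.957) -> (13.655,21.19) [heading=192, draw]
    FD 9.2: (13.655,21.19) -> (4.656,19.277) [heading=192, draw]
    RT 293: heading 192 -> 259
  ]
  -- iteration 2/3 --
  RT 144: heading 259 -> 115
  FD 6: (4.656,19.277) -> (2.12,24.715) [heading=115, draw]
  FD 5.4: (2.12,24.715) -> (-0.162,29.609) [heading=115, draw]
  REPEAT 4 [
    -- iteration 1/4 --
    FD 8.5: (-0.162,29.609) -> (-3.754,37.313) [heading=115, draw]
    FD 9.2: (-3.754,37.313) -> (-7.642,45.651) [heading=115, draw]
    RT 293: heading 115 -> 182
    -- iteration 2/4 --
    FD 8.5: (-7.642,45.651) -> (-16.137,45.354) [heading=182, draw]
    FD 9.2: (-16.137,45.354) -> (-25.332,45.033) [heading=182, draw]
    RT 293: heading 182 -> 249
    -- iteration 3/4 --
    FD 8.5: (-25.332,45.033) -> (-28.378,37.098) [heading=249, draw]
    FD 9.2: (-28.378,37.098) -> (-31.675,28.509) [heading=249, draw]
    RT 293: heading 249 -> 316
    -- iteration 4/4 --
    FD 8.5: (-31.675,28.509) -> (-25.56,22.604) [heading=316, draw]
    FD 9.2: (-25.56,22.604) -> (-18.942,16.213) [heading=316, draw]
    RT 293: heading 316 -> 23
  ]
  -- iteration 3/3 --
  RT 144: heading 23 -> 239
  FD 6: (-18.942,16.213) -> (-22.033,11.07) [heading=239, draw]
  FD 5.4: (-22.033,11.07) -> (-24.814,6.441) [heading=239, draw]
  REPEAT 4 [
    -- iteration 1/4 --
    FD 8.5: (-24.814,6.441) -> (-29.192,-0.844) [heading=239, draw]
    FD 9.2: (-29.192,-0.844) -> (-33.93,-8.73) [heading=239, draw]
    RT 293: heading 239 -> 306
    -- iteration 2/4 --
    FD 8.5: (-33.93,-8.73) -> (-28.934,-15.607) [heading=306, draw]
    FD 9.2: (-28.934,-15.607) -> (-23.526,-23.05) [heading=306, draw]
    RT 293: heading 306 -> 13
    -- iteration 3/4 --
    FD 8.5: (-23.526,-23.05) -> (-15.244,-21.138) [heading=13, draw]
    FD 9.2: (-15.244,-21.138) -> (-6.28,-19.068) [heading=13, draw]
    RT 293: heading 13 -> 80
    -- iteration 4/4 --
    FD 8.5: (-6.28,-19.068) -> (-4.804,-10.697) [heading=80, draw]
    FD 9.2: (-4.804,-10.697) -> (-3.206,-1.637) [heading=80, draw]
    RT 293: heading 80 -> 147
  ]
]
Final: pos=(-3.206,-1.637), heading=147, 30 segment(s) drawn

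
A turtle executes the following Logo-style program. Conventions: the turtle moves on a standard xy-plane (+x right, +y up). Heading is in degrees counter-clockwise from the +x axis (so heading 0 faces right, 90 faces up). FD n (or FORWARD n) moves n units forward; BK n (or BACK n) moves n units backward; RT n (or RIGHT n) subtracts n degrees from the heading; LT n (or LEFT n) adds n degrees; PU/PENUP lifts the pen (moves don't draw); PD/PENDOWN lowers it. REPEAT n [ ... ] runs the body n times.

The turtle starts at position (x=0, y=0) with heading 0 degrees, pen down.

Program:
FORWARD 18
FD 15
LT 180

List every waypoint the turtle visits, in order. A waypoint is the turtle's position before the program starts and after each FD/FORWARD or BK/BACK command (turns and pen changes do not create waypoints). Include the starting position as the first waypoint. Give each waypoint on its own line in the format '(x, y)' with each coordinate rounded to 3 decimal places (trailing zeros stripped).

Executing turtle program step by step:
Start: pos=(0,0), heading=0, pen down
FD 18: (0,0) -> (18,0) [heading=0, draw]
FD 15: (18,0) -> (33,0) [heading=0, draw]
LT 180: heading 0 -> 180
Final: pos=(33,0), heading=180, 2 segment(s) drawn
Waypoints (3 total):
(0, 0)
(18, 0)
(33, 0)

Answer: (0, 0)
(18, 0)
(33, 0)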